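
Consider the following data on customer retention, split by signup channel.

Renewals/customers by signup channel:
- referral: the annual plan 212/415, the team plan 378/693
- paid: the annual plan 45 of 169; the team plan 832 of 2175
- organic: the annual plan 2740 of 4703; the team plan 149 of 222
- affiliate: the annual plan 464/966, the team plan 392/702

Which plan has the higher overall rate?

the annual plan

Referral: the annual plan 212/415 = 51.1%, the team plan 378/693 = 54.5% → the team plan
Paid: the annual plan 45/169 = 26.6%, the team plan 832/2175 = 38.3% → the team plan
Organic: the annual plan 2740/4703 = 58.3%, the team plan 149/222 = 67.1% → the team plan
Affiliate: the annual plan 464/966 = 48.0%, the team plan 392/702 = 55.8% → the team plan
Overall: the annual plan 3461/6253 = 55.3%, the team plan 1751/3792 = 46.2% → the annual plan
(The team plan wins every signup group but the annual plan wins overall — the team plan's customers skew toward the low-rate paid group.)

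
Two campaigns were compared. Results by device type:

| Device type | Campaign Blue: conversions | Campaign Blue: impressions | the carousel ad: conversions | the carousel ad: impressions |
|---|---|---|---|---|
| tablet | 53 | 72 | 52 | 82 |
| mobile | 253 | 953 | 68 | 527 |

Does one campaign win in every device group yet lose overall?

Tablet: Campaign Blue 53/72 = 73.6%, the carousel ad 52/82 = 63.4% → Campaign Blue
Mobile: Campaign Blue 253/953 = 26.5%, the carousel ad 68/527 = 12.9% → Campaign Blue
Overall: Campaign Blue 306/1025 = 29.9%, the carousel ad 120/609 = 19.7% → Campaign Blue
Campaign Blue wins overall and in every device group — no reversal.

No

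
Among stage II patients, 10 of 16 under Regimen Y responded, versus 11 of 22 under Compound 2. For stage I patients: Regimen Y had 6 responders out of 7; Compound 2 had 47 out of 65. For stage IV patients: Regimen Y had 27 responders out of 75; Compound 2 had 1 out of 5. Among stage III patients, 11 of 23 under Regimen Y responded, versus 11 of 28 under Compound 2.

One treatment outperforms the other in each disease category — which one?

Stage II: Regimen Y 10/16 = 62.5%, Compound 2 11/22 = 50.0% → Regimen Y
Stage I: Regimen Y 6/7 = 85.7%, Compound 2 47/65 = 72.3% → Regimen Y
Stage IV: Regimen Y 27/75 = 36.0%, Compound 2 1/5 = 20.0% → Regimen Y
Stage III: Regimen Y 11/23 = 47.8%, Compound 2 11/28 = 39.3% → Regimen Y
Regimen Y has the higher rate in all 4 groups.

Regimen Y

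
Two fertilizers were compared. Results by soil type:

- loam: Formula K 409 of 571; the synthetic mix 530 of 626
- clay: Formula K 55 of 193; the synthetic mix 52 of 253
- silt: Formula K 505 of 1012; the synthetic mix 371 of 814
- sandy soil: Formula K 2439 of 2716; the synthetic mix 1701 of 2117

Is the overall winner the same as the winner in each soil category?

No

Loam: Formula K 409/571 = 71.6%, the synthetic mix 530/626 = 84.7% → the synthetic mix
Clay: Formula K 55/193 = 28.5%, the synthetic mix 52/253 = 20.6% → Formula K
Silt: Formula K 505/1012 = 49.9%, the synthetic mix 371/814 = 45.6% → Formula K
Sandy soil: Formula K 2439/2716 = 89.8%, the synthetic mix 1701/2117 = 80.3% → Formula K
Overall: Formula K 3408/4492 = 75.9%, the synthetic mix 2654/3810 = 69.7% → Formula K
Neither sweeps: Formula K wins 3 of 4 groups, the synthetic mix wins 1. Formula K wins overall but not every group — no Simpson reversal.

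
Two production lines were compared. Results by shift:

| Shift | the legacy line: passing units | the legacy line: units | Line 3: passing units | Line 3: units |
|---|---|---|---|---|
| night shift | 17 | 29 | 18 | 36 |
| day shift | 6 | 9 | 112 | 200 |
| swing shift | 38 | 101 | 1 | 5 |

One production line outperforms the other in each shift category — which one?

Night shift: the legacy line 17/29 = 58.6%, Line 3 18/36 = 50.0% → the legacy line
Day shift: the legacy line 6/9 = 66.7%, Line 3 112/200 = 56.0% → the legacy line
Swing shift: the legacy line 38/101 = 37.6%, Line 3 1/5 = 20.0% → the legacy line
The legacy line has the higher rate in all 3 groups.

the legacy line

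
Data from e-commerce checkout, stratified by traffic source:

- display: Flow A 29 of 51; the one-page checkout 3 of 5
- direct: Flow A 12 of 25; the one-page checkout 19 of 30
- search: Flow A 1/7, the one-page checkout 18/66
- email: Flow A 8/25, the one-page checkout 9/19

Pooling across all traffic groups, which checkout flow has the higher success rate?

Flow A

Display: Flow A 29/51 = 56.9%, the one-page checkout 3/5 = 60.0% → the one-page checkout
Direct: Flow A 12/25 = 48.0%, the one-page checkout 19/30 = 63.3% → the one-page checkout
Search: Flow A 1/7 = 14.3%, the one-page checkout 18/66 = 27.3% → the one-page checkout
Email: Flow A 8/25 = 32.0%, the one-page checkout 9/19 = 47.4% → the one-page checkout
Overall: Flow A 50/108 = 46.3%, the one-page checkout 49/120 = 40.8% → Flow A
(The one-page checkout wins every traffic group but Flow A wins overall — the one-page checkout's sessions skew toward the low-rate search group.)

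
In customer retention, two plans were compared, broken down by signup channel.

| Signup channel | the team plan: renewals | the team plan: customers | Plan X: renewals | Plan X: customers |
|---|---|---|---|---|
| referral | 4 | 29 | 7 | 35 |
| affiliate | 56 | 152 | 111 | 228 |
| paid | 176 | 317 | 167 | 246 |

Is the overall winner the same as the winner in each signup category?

Yes

Referral: the team plan 4/29 = 13.8%, Plan X 7/35 = 20.0% → Plan X
Affiliate: the team plan 56/152 = 36.8%, Plan X 111/228 = 48.7% → Plan X
Paid: the team plan 176/317 = 55.5%, Plan X 167/246 = 67.9% → Plan X
Overall: the team plan 236/498 = 47.4%, Plan X 285/509 = 56.0% → Plan X
Plan X wins overall and in every signup group — no reversal.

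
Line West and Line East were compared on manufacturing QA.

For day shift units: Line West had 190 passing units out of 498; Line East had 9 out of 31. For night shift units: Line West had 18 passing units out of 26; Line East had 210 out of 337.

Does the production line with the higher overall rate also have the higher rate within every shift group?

No

Day shift: Line West 190/498 = 38.2%, Line East 9/31 = 29.0% → Line West
Night shift: Line West 18/26 = 69.2%, Line East 210/337 = 62.3% → Line West
Overall: Line West 208/524 = 39.7%, Line East 219/368 = 59.5% → Line East
Line West wins each shift group but Line East wins overall — the comparison reverses. Line West's units skew toward day shift, which has a lower base rate.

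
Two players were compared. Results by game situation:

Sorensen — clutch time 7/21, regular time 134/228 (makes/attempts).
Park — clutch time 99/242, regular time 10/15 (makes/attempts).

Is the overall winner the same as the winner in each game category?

No

Clutch time: Sorensen 7/21 = 33.3%, Park 99/242 = 40.9% → Park
Regular time: Sorensen 134/228 = 58.8%, Park 10/15 = 66.7% → Park
Overall: Sorensen 141/249 = 56.6%, Park 109/257 = 42.4% → Sorensen
Park wins each game group but Sorensen wins overall — the comparison reverses. Park's attempts skew toward clutch time, which has a lower base rate.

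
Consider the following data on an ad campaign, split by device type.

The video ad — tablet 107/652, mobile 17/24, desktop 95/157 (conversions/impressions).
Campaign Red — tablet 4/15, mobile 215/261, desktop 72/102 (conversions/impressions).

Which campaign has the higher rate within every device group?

Campaign Red

Tablet: the video ad 107/652 = 16.4%, Campaign Red 4/15 = 26.7% → Campaign Red
Mobile: the video ad 17/24 = 70.8%, Campaign Red 215/261 = 82.4% → Campaign Red
Desktop: the video ad 95/157 = 60.5%, Campaign Red 72/102 = 70.6% → Campaign Red
Campaign Red has the higher rate in all 3 groups.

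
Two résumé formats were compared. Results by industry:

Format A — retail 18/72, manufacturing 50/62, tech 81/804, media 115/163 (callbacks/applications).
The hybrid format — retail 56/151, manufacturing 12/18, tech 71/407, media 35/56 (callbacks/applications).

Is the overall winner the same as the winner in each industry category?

No

Retail: Format A 18/72 = 25.0%, the hybrid format 56/151 = 37.1% → the hybrid format
Manufacturing: Format A 50/62 = 80.6%, the hybrid format 12/18 = 66.7% → Format A
Tech: Format A 81/804 = 10.1%, the hybrid format 71/407 = 17.4% → the hybrid format
Media: Format A 115/163 = 70.6%, the hybrid format 35/56 = 62.5% → Format A
Overall: Format A 264/1101 = 24.0%, the hybrid format 174/632 = 27.5% → the hybrid format
Neither sweeps: Format A wins 2 of 4 groups, the hybrid format wins 2. The hybrid format wins overall but not every group — no Simpson reversal.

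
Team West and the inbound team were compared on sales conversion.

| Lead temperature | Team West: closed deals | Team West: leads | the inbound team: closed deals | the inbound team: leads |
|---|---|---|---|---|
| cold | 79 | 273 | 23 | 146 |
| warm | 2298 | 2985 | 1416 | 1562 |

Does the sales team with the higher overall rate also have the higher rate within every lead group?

No

Cold: Team West 79/273 = 28.9%, the inbound team 23/146 = 15.8% → Team West
Warm: Team West 2298/2985 = 77.0%, the inbound team 1416/1562 = 90.7% → the inbound team
Overall: Team West 2377/3258 = 73.0%, the inbound team 1439/1708 = 84.3% → the inbound team
Neither sweeps: Team West wins 1 of 2 groups, the inbound team wins 1. The inbound team wins overall but not every group — no Simpson reversal.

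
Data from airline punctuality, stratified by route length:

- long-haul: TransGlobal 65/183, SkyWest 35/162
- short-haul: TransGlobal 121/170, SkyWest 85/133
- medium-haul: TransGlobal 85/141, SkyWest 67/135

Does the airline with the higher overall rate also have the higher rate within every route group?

Yes

Long-haul: TransGlobal 65/183 = 35.5%, SkyWest 35/162 = 21.6% → TransGlobal
Short-haul: TransGlobal 121/170 = 71.2%, SkyWest 85/133 = 63.9% → TransGlobal
Medium-haul: TransGlobal 85/141 = 60.3%, SkyWest 67/135 = 49.6% → TransGlobal
Overall: TransGlobal 271/494 = 54.9%, SkyWest 187/430 = 43.5% → TransGlobal
TransGlobal wins overall and in every route group — no reversal.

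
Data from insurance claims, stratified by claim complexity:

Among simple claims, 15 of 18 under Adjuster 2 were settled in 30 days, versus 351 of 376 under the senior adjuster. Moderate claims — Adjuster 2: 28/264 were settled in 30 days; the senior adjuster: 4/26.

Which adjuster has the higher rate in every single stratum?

Simple: Adjuster 2 15/18 = 83.3%, the senior adjuster 351/376 = 93.4% → the senior adjuster
Moderate: Adjuster 2 28/264 = 10.6%, the senior adjuster 4/26 = 15.4% → the senior adjuster
The senior adjuster has the higher rate in both groups.

the senior adjuster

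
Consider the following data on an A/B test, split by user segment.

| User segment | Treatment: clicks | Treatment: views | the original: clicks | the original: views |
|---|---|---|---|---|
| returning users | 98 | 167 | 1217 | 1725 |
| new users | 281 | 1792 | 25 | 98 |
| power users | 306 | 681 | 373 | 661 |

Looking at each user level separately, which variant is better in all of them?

the original

Returning users: Treatment 98/167 = 58.7%, the original 1217/1725 = 70.6% → the original
New users: Treatment 281/1792 = 15.7%, the original 25/98 = 25.5% → the original
Power users: Treatment 306/681 = 44.9%, the original 373/661 = 56.4% → the original
The original has the higher rate in all 3 groups.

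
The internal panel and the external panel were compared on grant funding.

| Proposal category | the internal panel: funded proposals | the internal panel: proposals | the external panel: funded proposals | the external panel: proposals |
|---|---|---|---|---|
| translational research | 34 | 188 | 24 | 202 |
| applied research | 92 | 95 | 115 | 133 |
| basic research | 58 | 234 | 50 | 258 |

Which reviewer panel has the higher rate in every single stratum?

Translational research: the internal panel 34/188 = 18.1%, the external panel 24/202 = 11.9% → the internal panel
Applied research: the internal panel 92/95 = 96.8%, the external panel 115/133 = 86.5% → the internal panel
Basic research: the internal panel 58/234 = 24.8%, the external panel 50/258 = 19.4% → the internal panel
The internal panel has the higher rate in all 3 groups.

the internal panel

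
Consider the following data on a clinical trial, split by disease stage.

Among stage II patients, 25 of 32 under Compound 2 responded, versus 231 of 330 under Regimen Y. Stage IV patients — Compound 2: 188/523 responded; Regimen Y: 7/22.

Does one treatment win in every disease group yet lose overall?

Yes

Stage II: Compound 2 25/32 = 78.1%, Regimen Y 231/330 = 70.0% → Compound 2
Stage IV: Compound 2 188/523 = 35.9%, Regimen Y 7/22 = 31.8% → Compound 2
Overall: Compound 2 213/555 = 38.4%, Regimen Y 238/352 = 67.6% → Regimen Y
Compound 2 wins each disease group but Regimen Y wins overall — the comparison reverses. Compound 2's patients skew toward stage IV, which has a lower base rate.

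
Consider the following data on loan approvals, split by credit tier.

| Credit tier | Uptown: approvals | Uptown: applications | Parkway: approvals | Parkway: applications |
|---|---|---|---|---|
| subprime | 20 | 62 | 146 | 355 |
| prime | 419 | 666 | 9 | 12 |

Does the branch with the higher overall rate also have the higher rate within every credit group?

Subprime: Uptown 20/62 = 32.3%, Parkway 146/355 = 41.1% → Parkway
Prime: Uptown 419/666 = 62.9%, Parkway 9/12 = 75.0% → Parkway
Overall: Uptown 439/728 = 60.3%, Parkway 155/367 = 42.2% → Uptown
Parkway wins each credit group but Uptown wins overall — the comparison reverses. Parkway's applications skew toward subprime, which has a lower base rate.

No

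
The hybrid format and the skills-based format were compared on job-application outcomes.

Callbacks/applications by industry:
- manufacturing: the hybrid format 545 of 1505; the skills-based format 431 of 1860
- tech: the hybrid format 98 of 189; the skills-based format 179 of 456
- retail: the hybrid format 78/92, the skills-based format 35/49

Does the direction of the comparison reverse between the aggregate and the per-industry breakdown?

Manufacturing: the hybrid format 545/1505 = 36.2%, the skills-based format 431/1860 = 23.2% → the hybrid format
Tech: the hybrid format 98/189 = 51.9%, the skills-based format 179/456 = 39.3% → the hybrid format
Retail: the hybrid format 78/92 = 84.8%, the skills-based format 35/49 = 71.4% → the hybrid format
Overall: the hybrid format 721/1786 = 40.4%, the skills-based format 645/2365 = 27.3% → the hybrid format
The hybrid format wins overall and in every industry group — no reversal.

No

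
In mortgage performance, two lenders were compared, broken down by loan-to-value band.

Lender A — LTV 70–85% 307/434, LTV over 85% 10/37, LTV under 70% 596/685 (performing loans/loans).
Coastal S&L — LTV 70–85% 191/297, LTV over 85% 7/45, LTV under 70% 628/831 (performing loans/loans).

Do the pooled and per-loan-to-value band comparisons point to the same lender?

LTV 70–85%: Lender A 307/434 = 70.7%, Coastal S&L 191/297 = 64.3% → Lender A
LTV over 85%: Lender A 10/37 = 27.0%, Coastal S&L 7/45 = 15.6% → Lender A
LTV under 70%: Lender A 596/685 = 87.0%, Coastal S&L 628/831 = 75.6% → Lender A
Overall: Lender A 913/1156 = 79.0%, Coastal S&L 826/1173 = 70.4% → Lender A
Lender A wins overall and in every loan-to-value group — no reversal.

Yes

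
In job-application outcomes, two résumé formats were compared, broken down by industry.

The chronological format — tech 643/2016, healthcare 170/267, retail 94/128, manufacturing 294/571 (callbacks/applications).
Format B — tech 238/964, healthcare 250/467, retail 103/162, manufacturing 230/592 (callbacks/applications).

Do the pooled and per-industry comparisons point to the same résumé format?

Tech: the chronological format 643/2016 = 31.9%, Format B 238/964 = 24.7% → the chronological format
Healthcare: the chronological format 170/267 = 63.7%, Format B 250/467 = 53.5% → the chronological format
Retail: the chronological format 94/128 = 73.4%, Format B 103/162 = 63.6% → the chronological format
Manufacturing: the chronological format 294/571 = 51.5%, Format B 230/592 = 38.9% → the chronological format
Overall: the chronological format 1201/2982 = 40.3%, Format B 821/2185 = 37.6% → the chronological format
The chronological format wins overall and in every industry group — no reversal.

Yes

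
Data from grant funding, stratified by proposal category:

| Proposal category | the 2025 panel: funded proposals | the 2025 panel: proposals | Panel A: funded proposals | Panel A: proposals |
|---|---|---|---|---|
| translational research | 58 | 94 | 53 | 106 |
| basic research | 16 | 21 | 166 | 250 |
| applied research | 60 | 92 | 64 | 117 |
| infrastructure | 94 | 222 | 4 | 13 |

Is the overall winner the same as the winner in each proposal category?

No

Translational research: the 2025 panel 58/94 = 61.7%, Panel A 53/106 = 50.0% → the 2025 panel
Basic research: the 2025 panel 16/21 = 76.2%, Panel A 166/250 = 66.4% → the 2025 panel
Applied research: the 2025 panel 60/92 = 65.2%, Panel A 64/117 = 54.7% → the 2025 panel
Infrastructure: the 2025 panel 94/222 = 42.3%, Panel A 4/13 = 30.8% → the 2025 panel
Overall: the 2025 panel 228/429 = 53.1%, Panel A 287/486 = 59.1% → Panel A
The 2025 panel wins each proposal group but Panel A wins overall — the comparison reverses. The 2025 panel's proposals skew toward infrastructure, which has a lower base rate.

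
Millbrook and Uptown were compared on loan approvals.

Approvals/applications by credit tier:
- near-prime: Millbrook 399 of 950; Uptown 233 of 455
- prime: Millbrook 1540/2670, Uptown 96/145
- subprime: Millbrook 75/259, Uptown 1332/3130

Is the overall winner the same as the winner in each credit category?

No

Near-prime: Millbrook 399/950 = 42.0%, Uptown 233/455 = 51.2% → Uptown
Prime: Millbrook 1540/2670 = 57.7%, Uptown 96/145 = 66.2% → Uptown
Subprime: Millbrook 75/259 = 29.0%, Uptown 1332/3130 = 42.6% → Uptown
Overall: Millbrook 2014/3879 = 51.9%, Uptown 1661/3730 = 44.5% → Millbrook
Uptown wins each credit group but Millbrook wins overall — the comparison reverses. Uptown's applications skew toward subprime, which has a lower base rate.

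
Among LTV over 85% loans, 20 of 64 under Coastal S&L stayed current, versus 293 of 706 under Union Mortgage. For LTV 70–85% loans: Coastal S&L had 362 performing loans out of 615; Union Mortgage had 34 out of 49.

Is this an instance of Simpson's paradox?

LTV over 85%: Coastal S&L 20/64 = 31.2%, Union Mortgage 293/706 = 41.5% → Union Mortgage
LTV 70–85%: Coastal S&L 362/615 = 58.9%, Union Mortgage 34/49 = 69.4% → Union Mortgage
Overall: Coastal S&L 382/679 = 56.3%, Union Mortgage 327/755 = 43.3% → Coastal S&L
Union Mortgage wins each loan-to-value group but Coastal S&L wins overall — the comparison reverses. Union Mortgage's loans skew toward LTV over 85%, which has a lower base rate.

Yes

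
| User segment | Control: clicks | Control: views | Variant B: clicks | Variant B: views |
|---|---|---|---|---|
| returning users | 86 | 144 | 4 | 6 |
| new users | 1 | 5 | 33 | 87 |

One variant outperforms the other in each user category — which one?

Returning users: Control 86/144 = 59.7%, Variant B 4/6 = 66.7% → Variant B
New users: Control 1/5 = 20.0%, Variant B 33/87 = 37.9% → Variant B
Variant B has the higher rate in both groups.

Variant B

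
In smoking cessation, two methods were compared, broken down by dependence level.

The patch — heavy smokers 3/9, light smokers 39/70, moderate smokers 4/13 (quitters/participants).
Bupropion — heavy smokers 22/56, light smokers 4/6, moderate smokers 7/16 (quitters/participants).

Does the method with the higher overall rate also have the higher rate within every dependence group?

No

Heavy smokers: the patch 3/9 = 33.3%, bupropion 22/56 = 39.3% → bupropion
Light smokers: the patch 39/70 = 55.7%, bupropion 4/6 = 66.7% → bupropion
Moderate smokers: the patch 4/13 = 30.8%, bupropion 7/16 = 43.8% → bupropion
Overall: the patch 46/92 = 50.0%, bupropion 33/78 = 42.3% → the patch
Bupropion wins each dependence group but the patch wins overall — the comparison reverses. Bupropion's participants skew toward heavy smokers, which has a lower base rate.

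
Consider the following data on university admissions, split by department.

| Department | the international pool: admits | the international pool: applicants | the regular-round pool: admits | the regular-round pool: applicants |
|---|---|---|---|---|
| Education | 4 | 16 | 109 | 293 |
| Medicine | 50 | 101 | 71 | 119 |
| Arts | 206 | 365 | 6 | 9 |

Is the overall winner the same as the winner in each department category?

Education: the international pool 4/16 = 25.0%, the regular-round pool 109/293 = 37.2% → the regular-round pool
Medicine: the international pool 50/101 = 49.5%, the regular-round pool 71/119 = 59.7% → the regular-round pool
Arts: the international pool 206/365 = 56.4%, the regular-round pool 6/9 = 66.7% → the regular-round pool
Overall: the international pool 260/482 = 53.9%, the regular-round pool 186/421 = 44.2% → the international pool
The regular-round pool wins each department group but the international pool wins overall — the comparison reverses. The regular-round pool's applicants skew toward Education, which has a lower base rate.

No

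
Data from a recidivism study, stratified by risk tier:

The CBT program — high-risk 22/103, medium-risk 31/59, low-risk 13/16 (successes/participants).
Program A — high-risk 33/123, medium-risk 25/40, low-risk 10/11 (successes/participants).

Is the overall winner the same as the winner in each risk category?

High-risk: the CBT program 22/103 = 21.4%, Program A 33/123 = 26.8% → Program A
Medium-risk: the CBT program 31/59 = 52.5%, Program A 25/40 = 62.5% → Program A
Low-risk: the CBT program 13/16 = 81.2%, Program A 10/11 = 90.9% → Program A
Overall: the CBT program 66/178 = 37.1%, Program A 68/174 = 39.1% → Program A
Program A wins overall and in every risk group — no reversal.

Yes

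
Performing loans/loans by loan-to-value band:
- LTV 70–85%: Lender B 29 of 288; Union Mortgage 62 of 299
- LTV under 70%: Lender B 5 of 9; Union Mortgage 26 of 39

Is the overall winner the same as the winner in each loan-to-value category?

LTV 70–85%: Lender B 29/288 = 10.1%, Union Mortgage 62/299 = 20.7% → Union Mortgage
LTV under 70%: Lender B 5/9 = 55.6%, Union Mortgage 26/39 = 66.7% → Union Mortgage
Overall: Lender B 34/297 = 11.4%, Union Mortgage 88/338 = 26.0% → Union Mortgage
Union Mortgage wins overall and in every loan-to-value group — no reversal.

Yes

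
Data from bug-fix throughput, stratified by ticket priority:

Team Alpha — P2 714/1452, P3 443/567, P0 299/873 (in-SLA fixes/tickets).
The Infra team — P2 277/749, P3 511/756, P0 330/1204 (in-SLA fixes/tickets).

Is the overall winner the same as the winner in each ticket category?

P2: Team Alpha 714/1452 = 49.2%, the Infra team 277/749 = 37.0% → Team Alpha
P3: Team Alpha 443/567 = 78.1%, the Infra team 511/756 = 67.6% → Team Alpha
P0: Team Alpha 299/873 = 34.2%, the Infra team 330/1204 = 27.4% → Team Alpha
Overall: Team Alpha 1456/2892 = 50.3%, the Infra team 1118/2709 = 41.3% → Team Alpha
Team Alpha wins overall and in every ticket group — no reversal.

Yes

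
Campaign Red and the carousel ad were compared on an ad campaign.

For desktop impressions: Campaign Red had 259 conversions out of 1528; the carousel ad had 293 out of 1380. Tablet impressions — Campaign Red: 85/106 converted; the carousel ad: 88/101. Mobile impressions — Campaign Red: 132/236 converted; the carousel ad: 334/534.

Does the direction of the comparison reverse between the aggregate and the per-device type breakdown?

No

Desktop: Campaign Red 259/1528 = 17.0%, the carousel ad 293/1380 = 21.2% → the carousel ad
Tablet: Campaign Red 85/106 = 80.2%, the carousel ad 88/101 = 87.1% → the carousel ad
Mobile: Campaign Red 132/236 = 55.9%, the carousel ad 334/534 = 62.5% → the carousel ad
Overall: Campaign Red 476/1870 = 25.5%, the carousel ad 715/2015 = 35.5% → the carousel ad
The carousel ad wins overall and in every device group — no reversal.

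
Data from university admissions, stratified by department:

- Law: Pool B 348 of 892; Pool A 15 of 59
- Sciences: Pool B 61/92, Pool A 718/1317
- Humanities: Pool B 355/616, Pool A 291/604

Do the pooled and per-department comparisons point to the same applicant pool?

No

Law: Pool B 348/892 = 39.0%, Pool A 15/59 = 25.4% → Pool B
Sciences: Pool B 61/92 = 66.3%, Pool A 718/1317 = 54.5% → Pool B
Humanities: Pool B 355/616 = 57.6%, Pool A 291/604 = 48.2% → Pool B
Overall: Pool B 764/1600 = 47.8%, Pool A 1024/1980 = 51.7% → Pool A
Pool B wins each department group but Pool A wins overall — the comparison reverses. Pool B's applicants skew toward Law, which has a lower base rate.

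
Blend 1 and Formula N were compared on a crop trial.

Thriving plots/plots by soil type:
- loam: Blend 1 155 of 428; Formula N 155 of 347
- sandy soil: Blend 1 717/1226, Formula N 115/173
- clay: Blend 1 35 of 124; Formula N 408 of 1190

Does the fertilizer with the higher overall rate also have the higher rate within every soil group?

Loam: Blend 1 155/428 = 36.2%, Formula N 155/347 = 44.7% → Formula N
Sandy soil: Blend 1 717/1226 = 58.5%, Formula N 115/173 = 66.5% → Formula N
Clay: Blend 1 35/124 = 28.2%, Formula N 408/1190 = 34.3% → Formula N
Overall: Blend 1 907/1778 = 51.0%, Formula N 678/1710 = 39.6% → Blend 1
Formula N wins each soil group but Blend 1 wins overall — the comparison reverses. Formula N's plots skew toward clay, which has a lower base rate.

No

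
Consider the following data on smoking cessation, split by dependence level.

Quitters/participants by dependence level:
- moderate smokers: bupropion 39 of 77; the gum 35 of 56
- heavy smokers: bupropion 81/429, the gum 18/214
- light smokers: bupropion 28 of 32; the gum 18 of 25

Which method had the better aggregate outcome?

bupropion

Moderate smokers: bupropion 39/77 = 50.6%, the gum 35/56 = 62.5% → the gum
Heavy smokers: bupropion 81/429 = 18.9%, the gum 18/214 = 8.4% → bupropion
Light smokers: bupropion 28/32 = 87.5%, the gum 18/25 = 72.0% → bupropion
Overall: bupropion 148/538 = 27.5%, the gum 71/295 = 24.1% → bupropion
(Neither sweeps every dependence group, but bupropion has the higher pooled rate.)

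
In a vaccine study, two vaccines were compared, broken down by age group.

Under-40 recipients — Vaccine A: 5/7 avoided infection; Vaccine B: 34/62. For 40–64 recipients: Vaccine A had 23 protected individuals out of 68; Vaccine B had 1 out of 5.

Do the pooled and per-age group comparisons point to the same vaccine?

No

Under-40: Vaccine A 5/7 = 71.4%, Vaccine B 34/62 = 54.8% → Vaccine A
40–64: Vaccine A 23/68 = 33.8%, Vaccine B 1/5 = 20.0% → Vaccine A
Overall: Vaccine A 28/75 = 37.3%, Vaccine B 35/67 = 52.2% → Vaccine B
Vaccine A wins each age group but Vaccine B wins overall — the comparison reverses. Vaccine A's recipients skew toward 40–64, which has a lower base rate.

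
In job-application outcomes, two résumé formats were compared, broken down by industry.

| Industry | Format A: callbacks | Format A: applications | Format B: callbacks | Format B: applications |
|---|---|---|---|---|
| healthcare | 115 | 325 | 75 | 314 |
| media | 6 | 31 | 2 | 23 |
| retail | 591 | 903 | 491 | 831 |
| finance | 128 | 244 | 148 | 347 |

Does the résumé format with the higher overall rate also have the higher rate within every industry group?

Healthcare: Format A 115/325 = 35.4%, Format B 75/314 = 23.9% → Format A
Media: Format A 6/31 = 19.4%, Format B 2/23 = 8.7% → Format A
Retail: Format A 591/903 = 65.4%, Format B 491/831 = 59.1% → Format A
Finance: Format A 128/244 = 52.5%, Format B 148/347 = 42.7% → Format A
Overall: Format A 840/1503 = 55.9%, Format B 716/1515 = 47.3% → Format A
Format A wins overall and in every industry group — no reversal.

Yes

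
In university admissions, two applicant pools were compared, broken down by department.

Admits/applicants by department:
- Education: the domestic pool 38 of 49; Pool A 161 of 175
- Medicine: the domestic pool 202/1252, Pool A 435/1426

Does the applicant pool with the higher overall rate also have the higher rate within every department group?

Yes

Education: the domestic pool 38/49 = 77.6%, Pool A 161/175 = 92.0% → Pool A
Medicine: the domestic pool 202/1252 = 16.1%, Pool A 435/1426 = 30.5% → Pool A
Overall: the domestic pool 240/1301 = 18.4%, Pool A 596/1601 = 37.2% → Pool A
Pool A wins overall and in every department group — no reversal.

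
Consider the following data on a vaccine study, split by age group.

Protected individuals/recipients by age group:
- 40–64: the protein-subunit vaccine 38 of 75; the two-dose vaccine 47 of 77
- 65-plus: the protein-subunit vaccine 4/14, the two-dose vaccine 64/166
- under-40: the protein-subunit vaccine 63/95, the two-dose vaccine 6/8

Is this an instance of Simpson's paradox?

Yes

40–64: the protein-subunit vaccine 38/75 = 50.7%, the two-dose vaccine 47/77 = 61.0% → the two-dose vaccine
65-plus: the protein-subunit vaccine 4/14 = 28.6%, the two-dose vaccine 64/166 = 38.6% → the two-dose vaccine
Under-40: the protein-subunit vaccine 63/95 = 66.3%, the two-dose vaccine 6/8 = 75.0% → the two-dose vaccine
Overall: the protein-subunit vaccine 105/184 = 57.1%, the two-dose vaccine 117/251 = 46.6% → the protein-subunit vaccine
The two-dose vaccine wins each age group but the protein-subunit vaccine wins overall — the comparison reverses. The two-dose vaccine's recipients skew toward 65-plus, which has a lower base rate.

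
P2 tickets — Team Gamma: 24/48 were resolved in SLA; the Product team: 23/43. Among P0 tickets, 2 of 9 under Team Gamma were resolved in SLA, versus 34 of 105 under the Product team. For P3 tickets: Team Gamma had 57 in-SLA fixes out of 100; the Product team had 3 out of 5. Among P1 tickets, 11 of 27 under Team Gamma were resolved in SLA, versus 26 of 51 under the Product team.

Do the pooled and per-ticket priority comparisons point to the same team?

P2: Team Gamma 24/48 = 50.0%, the Product team 23/43 = 53.5% → the Product team
P0: Team Gamma 2/9 = 22.2%, the Product team 34/105 = 32.4% → the Product team
P3: Team Gamma 57/100 = 57.0%, the Product team 3/5 = 60.0% → the Product team
P1: Team Gamma 11/27 = 40.7%, the Product team 26/51 = 51.0% → the Product team
Overall: Team Gamma 94/184 = 51.1%, the Product team 86/204 = 42.2% → Team Gamma
The Product team wins each ticket group but Team Gamma wins overall — the comparison reverses. The Product team's tickets skew toward P0, which has a lower base rate.

No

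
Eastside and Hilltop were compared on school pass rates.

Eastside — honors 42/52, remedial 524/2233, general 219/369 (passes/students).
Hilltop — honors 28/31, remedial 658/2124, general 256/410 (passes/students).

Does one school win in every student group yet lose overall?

No

Honors: Eastside 42/52 = 80.8%, Hilltop 28/31 = 90.3% → Hilltop
Remedial: Eastside 524/2233 = 23.5%, Hilltop 658/2124 = 31.0% → Hilltop
General: Eastside 219/369 = 59.3%, Hilltop 256/410 = 62.4% → Hilltop
Overall: Eastside 785/2654 = 29.6%, Hilltop 942/2565 = 36.7% → Hilltop
Hilltop wins overall and in every student group — no reversal.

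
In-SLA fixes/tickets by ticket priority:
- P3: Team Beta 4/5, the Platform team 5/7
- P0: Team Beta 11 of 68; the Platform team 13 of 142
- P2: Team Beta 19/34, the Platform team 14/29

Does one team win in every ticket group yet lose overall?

No

P3: Team Beta 4/5 = 80.0%, the Platform team 5/7 = 71.4% → Team Beta
P0: Team Beta 11/68 = 16.2%, the Platform team 13/142 = 9.2% → Team Beta
P2: Team Beta 19/34 = 55.9%, the Platform team 14/29 = 48.3% → Team Beta
Overall: Team Beta 34/107 = 31.8%, the Platform team 32/178 = 18.0% → Team Beta
Team Beta wins overall and in every ticket group — no reversal.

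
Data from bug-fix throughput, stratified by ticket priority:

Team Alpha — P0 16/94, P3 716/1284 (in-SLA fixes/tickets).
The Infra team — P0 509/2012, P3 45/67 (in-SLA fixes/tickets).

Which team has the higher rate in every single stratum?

P0: Team Alpha 16/94 = 17.0%, the Infra team 509/2012 = 25.3% → the Infra team
P3: Team Alpha 716/1284 = 55.8%, the Infra team 45/67 = 67.2% → the Infra team
The Infra team has the higher rate in both groups.

the Infra team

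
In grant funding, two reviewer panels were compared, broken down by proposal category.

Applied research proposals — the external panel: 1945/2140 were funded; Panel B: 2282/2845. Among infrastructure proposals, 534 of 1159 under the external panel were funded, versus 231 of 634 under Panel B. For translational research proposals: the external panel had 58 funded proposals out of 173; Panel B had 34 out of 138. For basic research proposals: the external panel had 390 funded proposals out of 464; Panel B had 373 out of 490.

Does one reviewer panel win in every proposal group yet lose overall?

Applied research: the external panel 1945/2140 = 90.9%, Panel B 2282/2845 = 80.2% → the external panel
Infrastructure: the external panel 534/1159 = 46.1%, Panel B 231/634 = 36.4% → the external panel
Translational research: the external panel 58/173 = 33.5%, Panel B 34/138 = 24.6% → the external panel
Basic research: the external panel 390/464 = 84.1%, Panel B 373/490 = 76.1% → the external panel
Overall: the external panel 2927/3936 = 74.4%, Panel B 2920/4107 = 71.1% → the external panel
The external panel wins overall and in every proposal group — no reversal.

No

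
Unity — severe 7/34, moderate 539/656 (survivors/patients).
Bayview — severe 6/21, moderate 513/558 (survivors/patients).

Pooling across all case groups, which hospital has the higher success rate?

Bayview

Severe: Unity 7/34 = 20.6%, Bayview 6/21 = 28.6% → Bayview
Moderate: Unity 539/656 = 82.2%, Bayview 513/558 = 91.9% → Bayview
Overall: Unity 546/690 = 79.1%, Bayview 519/579 = 89.6% → Bayview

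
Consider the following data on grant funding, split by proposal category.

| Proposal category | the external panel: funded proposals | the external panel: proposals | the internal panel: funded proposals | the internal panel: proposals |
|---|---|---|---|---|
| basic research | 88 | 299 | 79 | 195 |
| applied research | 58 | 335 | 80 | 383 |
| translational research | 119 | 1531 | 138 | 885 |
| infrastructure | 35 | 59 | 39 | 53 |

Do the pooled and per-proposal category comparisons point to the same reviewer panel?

Basic research: the external panel 88/299 = 29.4%, the internal panel 79/195 = 40.5% → the internal panel
Applied research: the external panel 58/335 = 17.3%, the internal panel 80/383 = 20.9% → the internal panel
Translational research: the external panel 119/1531 = 7.8%, the internal panel 138/885 = 15.6% → the internal panel
Infrastructure: the external panel 35/59 = 59.3%, the internal panel 39/53 = 73.6% → the internal panel
Overall: the external panel 300/2224 = 13.5%, the internal panel 336/1516 = 22.2% → the internal panel
The internal panel wins overall and in every proposal group — no reversal.

Yes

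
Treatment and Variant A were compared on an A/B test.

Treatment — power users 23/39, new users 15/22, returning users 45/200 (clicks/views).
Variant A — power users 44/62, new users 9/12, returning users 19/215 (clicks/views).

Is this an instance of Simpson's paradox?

No

Power users: Treatment 23/39 = 59.0%, Variant A 44/62 = 71.0% → Variant A
New users: Treatment 15/22 = 68.2%, Variant A 9/12 = 75.0% → Variant A
Returning users: Treatment 45/200 = 22.5%, Variant A 19/215 = 8.8% → Treatment
Overall: Treatment 83/261 = 31.8%, Variant A 72/289 = 24.9% → Treatment
Neither sweeps: Treatment wins 1 of 3 groups, Variant A wins 2. Treatment wins overall but not every group — no Simpson reversal.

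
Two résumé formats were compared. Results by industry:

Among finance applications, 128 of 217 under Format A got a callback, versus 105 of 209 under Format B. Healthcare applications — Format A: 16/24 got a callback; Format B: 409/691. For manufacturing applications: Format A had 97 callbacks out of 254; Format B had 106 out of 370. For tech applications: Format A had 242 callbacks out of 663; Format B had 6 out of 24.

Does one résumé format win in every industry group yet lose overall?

Yes

Finance: Format A 128/217 = 59.0%, Format B 105/209 = 50.2% → Format A
Healthcare: Format A 16/24 = 66.7%, Format B 409/691 = 59.2% → Format A
Manufacturing: Format A 97/254 = 38.2%, Format B 106/370 = 28.6% → Format A
Tech: Format A 242/663 = 36.5%, Format B 6/24 = 25.0% → Format A
Overall: Format A 483/1158 = 41.7%, Format B 626/1294 = 48.4% → Format B
Format A wins each industry group but Format B wins overall — the comparison reverses. Format A's applications skew toward tech, which has a lower base rate.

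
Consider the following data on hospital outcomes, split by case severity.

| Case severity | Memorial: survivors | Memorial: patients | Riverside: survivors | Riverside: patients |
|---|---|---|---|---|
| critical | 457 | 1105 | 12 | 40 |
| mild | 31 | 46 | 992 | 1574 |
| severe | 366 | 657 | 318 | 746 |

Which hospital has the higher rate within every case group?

Critical: Memorial 457/1105 = 41.4%, Riverside 12/40 = 30.0% → Memorial
Mild: Memorial 31/46 = 67.4%, Riverside 992/1574 = 63.0% → Memorial
Severe: Memorial 366/657 = 55.7%, Riverside 318/746 = 42.6% → Memorial
Memorial has the higher rate in all 3 groups.

Memorial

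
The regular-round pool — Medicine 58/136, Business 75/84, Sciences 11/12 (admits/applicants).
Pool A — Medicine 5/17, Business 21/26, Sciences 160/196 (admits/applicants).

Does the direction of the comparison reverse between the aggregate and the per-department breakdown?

Yes

Medicine: the regular-round pool 58/136 = 42.6%, Pool A 5/17 = 29.4% → the regular-round pool
Business: the regular-round pool 75/84 = 89.3%, Pool A 21/26 = 80.8% → the regular-round pool
Sciences: the regular-round pool 11/12 = 91.7%, Pool A 160/196 = 81.6% → the regular-round pool
Overall: the regular-round pool 144/232 = 62.1%, Pool A 186/239 = 77.8% → Pool A
The regular-round pool wins each department group but Pool A wins overall — the comparison reverses. The regular-round pool's applicants skew toward Medicine, which has a lower base rate.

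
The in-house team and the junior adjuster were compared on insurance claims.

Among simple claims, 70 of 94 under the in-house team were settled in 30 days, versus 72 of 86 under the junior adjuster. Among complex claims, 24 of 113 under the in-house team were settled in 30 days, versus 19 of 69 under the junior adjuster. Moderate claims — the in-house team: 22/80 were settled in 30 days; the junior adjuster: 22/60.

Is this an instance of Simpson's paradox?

No

Simple: the in-house team 70/94 = 74.5%, the junior adjuster 72/86 = 83.7% → the junior adjuster
Complex: the in-house team 24/113 = 21.2%, the junior adjuster 19/69 = 27.5% → the junior adjuster
Moderate: the in-house team 22/80 = 27.5%, the junior adjuster 22/60 = 36.7% → the junior adjuster
Overall: the in-house team 116/287 = 40.4%, the junior adjuster 113/215 = 52.6% → the junior adjuster
The junior adjuster wins overall and in every claim group — no reversal.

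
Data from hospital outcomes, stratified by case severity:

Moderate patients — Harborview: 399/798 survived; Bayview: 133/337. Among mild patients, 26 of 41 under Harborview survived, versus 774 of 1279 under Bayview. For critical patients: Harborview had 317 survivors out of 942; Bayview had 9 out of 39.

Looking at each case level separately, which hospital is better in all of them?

Moderate: Harborview 399/798 = 50.0%, Bayview 133/337 = 39.5% → Harborview
Mild: Harborview 26/41 = 63.4%, Bayview 774/1279 = 60.5% → Harborview
Critical: Harborview 317/942 = 33.7%, Bayview 9/39 = 23.1% → Harborview
Harborview has the higher rate in all 3 groups.

Harborview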